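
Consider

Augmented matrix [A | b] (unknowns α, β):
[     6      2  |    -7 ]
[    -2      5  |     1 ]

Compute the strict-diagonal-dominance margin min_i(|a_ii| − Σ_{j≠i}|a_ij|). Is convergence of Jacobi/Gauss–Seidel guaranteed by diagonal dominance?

3

row 1: |6| − (2) = 4
row 2: |5| − (2) = 3
minimum over rows = 3 → strictly diagonally dominant (convergence guaranteed)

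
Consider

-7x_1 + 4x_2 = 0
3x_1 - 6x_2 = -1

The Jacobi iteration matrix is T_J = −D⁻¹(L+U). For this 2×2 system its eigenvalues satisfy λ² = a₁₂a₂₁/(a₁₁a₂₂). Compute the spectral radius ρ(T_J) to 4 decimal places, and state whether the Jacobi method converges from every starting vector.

0.5345

a₁₂a₂₁/(a₁₁a₂₂) = (4)·(3) / ((-7)·(-6)) = 0.285714
ρ = √|0.285714| = √0.285714 = 0.5345
ρ < 1, so Jacobi converges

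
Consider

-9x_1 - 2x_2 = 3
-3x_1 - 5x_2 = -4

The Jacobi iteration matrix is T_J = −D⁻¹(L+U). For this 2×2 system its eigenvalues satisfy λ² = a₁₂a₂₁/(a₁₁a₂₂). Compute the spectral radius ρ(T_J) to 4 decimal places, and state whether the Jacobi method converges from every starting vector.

a₁₂a₂₁/(a₁₁a₂₂) = (-2)·(-3) / ((-9)·(-5)) = 0.133333
ρ = √|0.133333| = √0.133333 = 0.3651
ρ < 1, so Jacobi converges

0.3651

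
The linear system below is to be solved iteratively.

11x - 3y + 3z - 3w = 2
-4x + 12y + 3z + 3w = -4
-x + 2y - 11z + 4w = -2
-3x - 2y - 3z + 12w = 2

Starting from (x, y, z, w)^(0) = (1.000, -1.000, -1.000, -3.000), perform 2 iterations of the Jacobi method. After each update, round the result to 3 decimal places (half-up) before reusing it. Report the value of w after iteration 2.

-0.121

Iteration 1:
  x = (2 - (-3)·-1.000 - (3)·-1.000 - (-3)·-3.000) / (11) = -0.636
  y = (-4 - (-4)·1.000 - (3)·-1.000 - (3)·-3.000) / (12) = 1.000
  z = (-2 - (-1)·1.000 - (2)·-1.000 - (4)·-3.000) / (-11) = -1.182
  w = (2 - (-3)·1.000 - (-2)·-1.000 - (-3)·-1.000) / (12) = 0.000
Iteration 2:
  x = (2 - (-3)·1.000 - (3)·-1.182 - (-3)·0.000) / (11) = 0.777
  y = (-4 - (-4)·-0.636 - (3)·-1.182 - (3)·0.000) / (12) = -0.250
  z = (-2 - (-1)·-0.636 - (2)·1.000 - (4)·0.000) / (-11) = 0.421
  w = (2 - (-3)·-0.636 - (-2)·1.000 - (-3)·-1.182) / (12) = -0.121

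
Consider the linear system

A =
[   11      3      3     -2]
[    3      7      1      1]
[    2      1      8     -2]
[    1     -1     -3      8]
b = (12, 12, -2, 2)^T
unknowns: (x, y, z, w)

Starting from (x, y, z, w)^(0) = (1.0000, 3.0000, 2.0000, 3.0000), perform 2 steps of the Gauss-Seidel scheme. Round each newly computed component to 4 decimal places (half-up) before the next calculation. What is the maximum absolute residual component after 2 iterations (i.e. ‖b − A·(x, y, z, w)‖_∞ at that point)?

Iteration 1:
  x = (12 - (3)·3.0000 - (3)·2.0000 - (-2)·3.0000) / (11) = 0.2727
  y = (12 - (3)·0.2727 - (1)·2.0000 - (1)·3.0000) / (7) = 0.8831
  z = (-2 - (2)·0.2727 - (1)·0.8831 - (-2)·3.0000) / (8) = 0.3214
  w = (2 - (1)·0.2727 - (-1)·0.8831 - (-3)·0.3214) / (8) = 0.4468
Iteration 2:
  x = (12 - (3)·0.8831 - (3)·0.3214 - (-2)·0.4468) / (11) = 0.8436
  y = (12 - (3)·0.8436 - (1)·0.3214 - (1)·0.4468) / (7) = 1.2430
  z = (-2 - (2)·0.8436 - (1)·1.2430 - (-2)·0.4468) / (8) = -0.5046
  w = (2 - (1)·0.8436 - (-1)·1.2430 - (-3)·-0.5046) / (8) = 0.1107
Residual b − A·x = (0.7266, 1.1621, -0.6720, 0.0000); ∞-norm = 1.1621

1.1621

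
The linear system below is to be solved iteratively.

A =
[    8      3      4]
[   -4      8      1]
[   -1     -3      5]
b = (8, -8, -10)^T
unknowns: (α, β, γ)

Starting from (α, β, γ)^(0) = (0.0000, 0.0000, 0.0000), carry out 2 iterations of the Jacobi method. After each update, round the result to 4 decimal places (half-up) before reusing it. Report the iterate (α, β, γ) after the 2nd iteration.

(2.3750, -0.2500, -2.4000)

Iteration 1:
  α = (8 - (3)·0.0000 - (4)·0.0000) / (8) = 1.0000
  β = (-8 - (-4)·0.0000 - (1)·0.0000) / (8) = -1.0000
  γ = (-10 - (-1)·0.0000 - (-3)·0.0000) / (5) = -2.0000
Iteration 2:
  α = (8 - (3)·-1.0000 - (4)·-2.0000) / (8) = 2.3750
  β = (-8 - (-4)·1.0000 - (1)·-2.0000) / (8) = -0.2500
  γ = (-10 - (-1)·1.0000 - (-3)·-1.0000) / (5) = -2.4000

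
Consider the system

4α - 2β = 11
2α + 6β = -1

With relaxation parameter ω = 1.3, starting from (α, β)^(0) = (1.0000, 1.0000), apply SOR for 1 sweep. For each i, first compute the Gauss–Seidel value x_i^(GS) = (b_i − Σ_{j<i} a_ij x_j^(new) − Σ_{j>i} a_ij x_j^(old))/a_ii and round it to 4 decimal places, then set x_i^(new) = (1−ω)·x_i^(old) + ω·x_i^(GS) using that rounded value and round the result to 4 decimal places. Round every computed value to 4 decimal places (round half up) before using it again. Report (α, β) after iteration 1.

(3.9250, -2.2175)

Iteration 1:
  α: GS value = (11 - (-2)·1.0000) / (4) = 3.2500;  α ← (1−ω)·1.0000 + ω·3.2500 = 3.9250
  β: GS value = (-1 - (2)·3.9250) / (6) = -1.4750;  β ← (1−ω)·1.0000 + ω·-1.4750 = -2.2175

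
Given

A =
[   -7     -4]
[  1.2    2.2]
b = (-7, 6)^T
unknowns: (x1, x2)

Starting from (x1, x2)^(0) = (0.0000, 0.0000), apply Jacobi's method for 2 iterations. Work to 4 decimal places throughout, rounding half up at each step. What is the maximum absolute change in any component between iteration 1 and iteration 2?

Iteration 1:
  x1 = (-7 - (-4)·0.0000) / (-7) = 1.0000
  x2 = (6 - (1.2)·0.0000) / (2.2) = 2.7273
Iteration 2:
  x1 = (-7 - (-4)·2.7273) / (-7) = -0.5585
  x2 = (6 - (1.2)·1.0000) / (2.2) = 2.1818
Change: (-1.5585, -0.5455) → max |·| = 1.5585

1.5585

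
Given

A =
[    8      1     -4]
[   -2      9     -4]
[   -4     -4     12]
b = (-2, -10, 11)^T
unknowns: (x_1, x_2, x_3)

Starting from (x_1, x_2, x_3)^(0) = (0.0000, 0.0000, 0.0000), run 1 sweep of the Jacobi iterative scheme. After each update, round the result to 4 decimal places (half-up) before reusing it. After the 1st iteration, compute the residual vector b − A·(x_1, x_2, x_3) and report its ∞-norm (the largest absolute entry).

Iteration 1:
  x_1 = (-2 - (1)·0.0000 - (-4)·0.0000) / (8) = -0.2500
  x_2 = (-10 - (-2)·0.0000 - (-4)·0.0000) / (9) = -1.1111
  x_3 = (11 - (-4)·0.0000 - (-4)·0.0000) / (12) = 0.9167
Residual b − A·x = (4.7779, 3.1667, -5.4448); ∞-norm = 5.4448

5.4448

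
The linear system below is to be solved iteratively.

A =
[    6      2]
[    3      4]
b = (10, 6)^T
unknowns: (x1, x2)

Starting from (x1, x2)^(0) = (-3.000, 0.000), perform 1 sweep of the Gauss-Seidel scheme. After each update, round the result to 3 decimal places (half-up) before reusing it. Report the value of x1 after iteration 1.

Iteration 1:
  x1 = (10 - (2)·0.000) / (6) = 1.667
  x2 = (6 - (3)·1.667) / (4) = 0.250

1.667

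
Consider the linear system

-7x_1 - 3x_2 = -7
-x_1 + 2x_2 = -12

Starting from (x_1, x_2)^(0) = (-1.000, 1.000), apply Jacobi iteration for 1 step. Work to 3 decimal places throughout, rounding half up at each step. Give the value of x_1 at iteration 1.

0.571

Iteration 1:
  x_1 = (-7 - (-3)·1.000) / (-7) = 0.571
  x_2 = (-12 - (-1)·-1.000) / (2) = -6.500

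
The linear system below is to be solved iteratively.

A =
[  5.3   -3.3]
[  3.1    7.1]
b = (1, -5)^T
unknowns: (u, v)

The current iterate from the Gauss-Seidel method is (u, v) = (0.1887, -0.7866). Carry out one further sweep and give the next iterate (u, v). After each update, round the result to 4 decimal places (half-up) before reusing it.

(-0.3011, -0.5728)

One sweep:
  u = (1 - (-3.3)·-0.7866) / (5.3) = -0.3011
  v = (-5 - (3.1)·-0.3011) / (7.1) = -0.5728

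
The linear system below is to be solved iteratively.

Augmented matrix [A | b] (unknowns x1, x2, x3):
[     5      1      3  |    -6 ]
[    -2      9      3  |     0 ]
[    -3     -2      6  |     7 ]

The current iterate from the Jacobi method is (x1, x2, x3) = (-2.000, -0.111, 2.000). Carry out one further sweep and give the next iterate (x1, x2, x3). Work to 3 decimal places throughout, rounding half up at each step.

(-2.378, -1.111, 0.130)

One sweep:
  x1 = (-6 - (1)·-0.111 - (3)·2.000) / (5) = -2.378
  x2 = (0 - (-2)·-2.000 - (3)·2.000) / (9) = -1.111
  x3 = (7 - (-3)·-2.000 - (-2)·-0.111) / (6) = 0.130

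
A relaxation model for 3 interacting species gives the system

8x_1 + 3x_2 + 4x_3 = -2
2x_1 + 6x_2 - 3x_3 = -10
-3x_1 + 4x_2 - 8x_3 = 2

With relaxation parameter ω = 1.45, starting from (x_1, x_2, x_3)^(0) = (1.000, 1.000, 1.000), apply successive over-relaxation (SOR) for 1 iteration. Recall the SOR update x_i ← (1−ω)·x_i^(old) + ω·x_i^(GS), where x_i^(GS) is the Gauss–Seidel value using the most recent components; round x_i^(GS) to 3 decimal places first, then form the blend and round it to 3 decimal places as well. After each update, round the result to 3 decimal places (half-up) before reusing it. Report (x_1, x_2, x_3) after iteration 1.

Iteration 1:
  x_1: GS value = (-2 - (3)·1.000 - (4)·1.000) / (8) = -1.125;  x_1 ← (1−ω)·1.000 + ω·-1.125 = -2.081
  x_2: GS value = (-10 - (2)·-2.081 - (-3)·1.000) / (6) = -0.473;  x_2 ← (1−ω)·1.000 + ω·-0.473 = -1.136
  x_3: GS value = (2 - (-3)·-2.081 - (4)·-1.136) / (-8) = -0.038;  x_3 ← (1−ω)·1.000 + ω·-0.038 = -0.505

(-2.081, -1.136, -0.505)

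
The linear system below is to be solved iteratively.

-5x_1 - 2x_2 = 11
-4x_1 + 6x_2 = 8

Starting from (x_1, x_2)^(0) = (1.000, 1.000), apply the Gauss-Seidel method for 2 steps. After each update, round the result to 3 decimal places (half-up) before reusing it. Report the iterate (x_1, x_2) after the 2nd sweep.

(-2.040, -0.027)

Iteration 1:
  x_1 = (11 - (-2)·1.000) / (-5) = -2.600
  x_2 = (8 - (-4)·-2.600) / (6) = -0.400
Iteration 2:
  x_1 = (11 - (-2)·-0.400) / (-5) = -2.040
  x_2 = (8 - (-4)·-2.040) / (6) = -0.027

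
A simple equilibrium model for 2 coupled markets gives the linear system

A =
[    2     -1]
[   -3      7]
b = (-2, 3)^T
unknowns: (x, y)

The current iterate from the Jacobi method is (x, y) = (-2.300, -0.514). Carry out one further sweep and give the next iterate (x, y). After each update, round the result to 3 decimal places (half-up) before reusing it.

One sweep:
  x = (-2 - (-1)·-0.514) / (2) = -1.257
  y = (3 - (-3)·-2.300) / (7) = -0.557

(-1.257, -0.557)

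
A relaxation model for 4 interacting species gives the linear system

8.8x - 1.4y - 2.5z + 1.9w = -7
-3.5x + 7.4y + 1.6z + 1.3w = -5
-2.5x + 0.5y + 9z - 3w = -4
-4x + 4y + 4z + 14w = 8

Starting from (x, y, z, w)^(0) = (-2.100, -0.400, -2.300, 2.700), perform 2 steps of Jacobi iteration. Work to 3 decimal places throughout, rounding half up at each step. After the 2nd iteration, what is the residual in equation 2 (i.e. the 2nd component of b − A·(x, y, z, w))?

Iteration 1:
  x = (-7 - (-1.4)·-0.400 - (-2.5)·-2.300 - (1.9)·2.700) / (8.8) = -2.095
  y = (-5 - (-3.5)·-2.100 - (1.6)·-2.300 - (1.3)·2.700) / (7.4) = -1.646
  z = (-4 - (-2.5)·-2.100 - (0.5)·-0.400 - (-3)·2.700) / (9) = -0.106
  w = (8 - (-4)·-2.100 - (4)·-0.400 - (4)·-2.300) / (14) = 0.743
Iteration 2:
  x = (-7 - (-1.4)·-1.646 - (-2.5)·-0.106 - (1.9)·0.743) / (8.8) = -1.248
  y = (-5 - (-3.5)·-2.095 - (1.6)·-0.106 - (1.3)·0.743) / (7.4) = -1.774
  z = (-4 - (-2.5)·-2.095 - (0.5)·-1.646 - (-3)·0.743) / (9) = -0.687
  w = (8 - (-4)·-2.095 - (4)·-1.646 - (4)·-0.106) / (14) = 0.473
Residual b − A·x = (-1.117, 4.244, 1.369, 6.230)

4.244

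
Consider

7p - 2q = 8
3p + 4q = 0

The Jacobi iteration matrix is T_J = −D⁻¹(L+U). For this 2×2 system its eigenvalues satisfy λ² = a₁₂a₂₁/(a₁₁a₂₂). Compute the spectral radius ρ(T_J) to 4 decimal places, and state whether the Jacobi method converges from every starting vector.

0.4629

a₁₂a₂₁/(a₁₁a₂₂) = (-2)·(3) / ((7)·(4)) = -0.214286
ρ = √|-0.214286| = √0.214286 = 0.4629
ρ < 1, so Jacobi converges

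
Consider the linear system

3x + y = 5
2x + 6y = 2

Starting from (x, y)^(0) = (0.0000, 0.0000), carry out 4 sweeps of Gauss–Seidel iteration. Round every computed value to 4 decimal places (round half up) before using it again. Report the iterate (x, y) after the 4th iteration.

Iteration 1:
  x = (5 - (1)·0.0000) / (3) = 1.6667
  y = (2 - (2)·1.6667) / (6) = -0.2222
Iteration 2:
  x = (5 - (1)·-0.2222) / (3) = 1.7407
  y = (2 - (2)·1.7407) / (6) = -0.2469
Iteration 3:
  x = (5 - (1)·-0.2469) / (3) = 1.7490
  y = (2 - (2)·1.7490) / (6) = -0.2497
Iteration 4:
  x = (5 - (1)·-0.2497) / (3) = 1.7499
  y = (2 - (2)·1.7499) / (6) = -0.2500

(1.7499, -0.2500)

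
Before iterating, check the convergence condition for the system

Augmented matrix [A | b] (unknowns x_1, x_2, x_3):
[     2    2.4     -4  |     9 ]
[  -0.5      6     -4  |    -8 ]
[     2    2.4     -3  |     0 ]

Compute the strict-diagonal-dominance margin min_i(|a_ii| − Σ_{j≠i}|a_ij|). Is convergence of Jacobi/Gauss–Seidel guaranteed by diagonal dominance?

-4.4

row 1: |2| − (2.4+4) = -4.4
row 2: |6| − (0.5+4) = 1.5
row 3: |-3| − (2+2.4) = -1.4
minimum over rows = -4.4 → not strictly diagonally dominant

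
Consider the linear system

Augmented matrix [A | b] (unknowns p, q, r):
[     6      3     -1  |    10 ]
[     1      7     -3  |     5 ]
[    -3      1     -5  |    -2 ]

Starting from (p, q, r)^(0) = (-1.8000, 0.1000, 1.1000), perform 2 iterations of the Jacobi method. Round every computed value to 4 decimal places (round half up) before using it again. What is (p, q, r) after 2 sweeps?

Iteration 1:
  p = (10 - (3)·0.1000 - (-1)·1.1000) / (6) = 1.8000
  q = (5 - (1)·-1.8000 - (-3)·1.1000) / (7) = 1.4429
  r = (-2 - (-3)·-1.8000 - (1)·0.1000) / (-5) = 1.5000
Iteration 2:
  p = (10 - (3)·1.4429 - (-1)·1.5000) / (6) = 1.1952
  q = (5 - (1)·1.8000 - (-3)·1.5000) / (7) = 1.1000
  r = (-2 - (-3)·1.8000 - (1)·1.4429) / (-5) = -0.3914

(1.1952, 1.1000, -0.3914)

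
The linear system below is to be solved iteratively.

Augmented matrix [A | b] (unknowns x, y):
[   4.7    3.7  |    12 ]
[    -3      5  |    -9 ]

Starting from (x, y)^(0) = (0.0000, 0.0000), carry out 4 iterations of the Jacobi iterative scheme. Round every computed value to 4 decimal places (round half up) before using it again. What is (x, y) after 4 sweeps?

(2.0949, -0.1415)

Iteration 1:
  x = (12 - (3.7)·0.0000) / (4.7) = 2.5532
  y = (-9 - (-3)·0.0000) / (5) = -1.8000
Iteration 2:
  x = (12 - (3.7)·-1.8000) / (4.7) = 3.9702
  y = (-9 - (-3)·2.5532) / (5) = -0.2681
Iteration 3:
  x = (12 - (3.7)·-0.2681) / (4.7) = 2.7642
  y = (-9 - (-3)·3.9702) / (5) = 0.5821
Iteration 4:
  x = (12 - (3.7)·0.5821) / (4.7) = 2.0949
  y = (-9 - (-3)·2.7642) / (5) = -0.1415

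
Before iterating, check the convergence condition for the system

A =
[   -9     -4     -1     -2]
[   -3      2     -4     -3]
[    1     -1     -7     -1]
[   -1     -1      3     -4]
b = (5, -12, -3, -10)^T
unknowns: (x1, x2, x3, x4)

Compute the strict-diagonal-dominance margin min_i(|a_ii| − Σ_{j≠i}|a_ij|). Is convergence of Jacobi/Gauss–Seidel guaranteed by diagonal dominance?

-8

row 1: |-9| − (4+1+2) = 2
row 2: |2| − (3+4+3) = -8
row 3: |-7| − (1+1+1) = 4
row 4: |-4| − (1+1+3) = -1
minimum over rows = -8 → not strictly diagonally dominant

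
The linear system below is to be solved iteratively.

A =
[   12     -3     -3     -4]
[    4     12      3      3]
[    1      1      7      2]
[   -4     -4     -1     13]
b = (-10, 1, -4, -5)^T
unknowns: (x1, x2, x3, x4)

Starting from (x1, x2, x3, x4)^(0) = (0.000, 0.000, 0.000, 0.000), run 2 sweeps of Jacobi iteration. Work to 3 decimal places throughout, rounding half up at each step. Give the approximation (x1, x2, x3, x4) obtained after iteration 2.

(-1.084, 0.600, -0.354, -0.659)

Iteration 1:
  x1 = (-10 - (-3)·0.000 - (-3)·0.000 - (-4)·0.000) / (12) = -0.833
  x2 = (1 - (4)·0.000 - (3)·0.000 - (3)·0.000) / (12) = 0.083
  x3 = (-4 - (1)·0.000 - (1)·0.000 - (2)·0.000) / (7) = -0.571
  x4 = (-5 - (-4)·0.000 - (-4)·0.000 - (-1)·0.000) / (13) = -0.385
Iteration 2:
  x1 = (-10 - (-3)·0.083 - (-3)·-0.571 - (-4)·-0.385) / (12) = -1.084
  x2 = (1 - (4)·-0.833 - (3)·-0.571 - (3)·-0.385) / (12) = 0.600
  x3 = (-4 - (1)·-0.833 - (1)·0.083 - (2)·-0.385) / (7) = -0.354
  x4 = (-5 - (-4)·-0.833 - (-4)·0.083 - (-1)·-0.571) / (13) = -0.659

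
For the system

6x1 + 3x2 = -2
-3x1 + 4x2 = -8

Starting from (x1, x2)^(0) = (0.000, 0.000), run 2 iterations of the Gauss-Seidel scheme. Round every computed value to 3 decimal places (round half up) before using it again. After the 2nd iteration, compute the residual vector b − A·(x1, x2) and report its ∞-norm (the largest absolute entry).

2.534

Iteration 1:
  x1 = (-2 - (3)·0.000) / (6) = -0.333
  x2 = (-8 - (-3)·-0.333) / (4) = -2.250
Iteration 2:
  x1 = (-2 - (3)·-2.250) / (6) = 0.792
  x2 = (-8 - (-3)·0.792) / (4) = -1.406
Residual b − A·x = (-2.534, 0.000); ∞-norm = 2.534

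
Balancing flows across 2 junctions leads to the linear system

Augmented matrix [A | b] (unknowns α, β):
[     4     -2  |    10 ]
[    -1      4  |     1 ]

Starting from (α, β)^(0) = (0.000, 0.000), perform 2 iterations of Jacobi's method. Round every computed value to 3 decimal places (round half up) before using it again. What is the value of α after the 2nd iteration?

2.625

Iteration 1:
  α = (10 - (-2)·0.000) / (4) = 2.500
  β = (1 - (-1)·0.000) / (4) = 0.250
Iteration 2:
  α = (10 - (-2)·0.250) / (4) = 2.625
  β = (1 - (-1)·2.500) / (4) = 0.875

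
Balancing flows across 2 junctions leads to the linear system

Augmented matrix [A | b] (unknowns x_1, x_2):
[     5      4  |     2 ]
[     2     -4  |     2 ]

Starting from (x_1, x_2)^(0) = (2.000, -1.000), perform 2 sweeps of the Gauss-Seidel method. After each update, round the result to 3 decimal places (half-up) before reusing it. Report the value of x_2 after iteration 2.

Iteration 1:
  x_1 = (2 - (4)·-1.000) / (5) = 1.200
  x_2 = (2 - (2)·1.200) / (-4) = 0.100
Iteration 2:
  x_1 = (2 - (4)·0.100) / (5) = 0.320
  x_2 = (2 - (2)·0.320) / (-4) = -0.340

-0.340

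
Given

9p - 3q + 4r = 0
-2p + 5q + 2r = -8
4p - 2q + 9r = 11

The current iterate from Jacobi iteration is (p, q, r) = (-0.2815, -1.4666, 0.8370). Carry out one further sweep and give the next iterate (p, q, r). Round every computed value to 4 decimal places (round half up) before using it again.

One sweep:
  p = (0 - (-3)·-1.4666 - (4)·0.8370) / (9) = -0.8609
  q = (-8 - (-2)·-0.2815 - (2)·0.8370) / (5) = -2.0474
  r = (11 - (4)·-0.2815 - (-2)·-1.4666) / (9) = 1.0214

(-0.8609, -2.0474, 1.0214)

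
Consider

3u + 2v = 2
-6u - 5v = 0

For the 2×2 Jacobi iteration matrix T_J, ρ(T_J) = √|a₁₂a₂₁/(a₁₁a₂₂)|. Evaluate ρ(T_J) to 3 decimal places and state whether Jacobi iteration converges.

a₁₂a₂₁/(a₁₁a₂₂) = (2)·(-6) / ((3)·(-5)) = 0.800000
ρ = √|0.800000| = √0.800000 = 0.894
ρ < 1, so Jacobi converges

0.894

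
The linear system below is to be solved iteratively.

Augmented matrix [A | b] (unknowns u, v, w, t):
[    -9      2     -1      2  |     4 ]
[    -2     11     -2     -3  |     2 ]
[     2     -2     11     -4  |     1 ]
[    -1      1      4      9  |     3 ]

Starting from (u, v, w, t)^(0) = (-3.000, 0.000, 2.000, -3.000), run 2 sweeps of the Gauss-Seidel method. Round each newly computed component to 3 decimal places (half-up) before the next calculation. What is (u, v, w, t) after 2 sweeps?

(-0.326, 0.137, 0.401, 0.104)

Iteration 1:
  u = (4 - (2)·0.000 - (-1)·2.000 - (2)·-3.000) / (-9) = -1.333
  v = (2 - (-2)·-1.333 - (-2)·2.000 - (-3)·-3.000) / (11) = -0.515
  w = (1 - (2)·-1.333 - (-2)·-0.515 - (-4)·-3.000) / (11) = -0.851
  t = (3 - (-1)·-1.333 - (1)·-0.515 - (4)·-0.851) / (9) = 0.621
Iteration 2:
  u = (4 - (2)·-0.515 - (-1)·-0.851 - (2)·0.621) / (-9) = -0.326
  v = (2 - (-2)·-0.326 - (-2)·-0.851 - (-3)·0.621) / (11) = 0.137
  w = (1 - (2)·-0.326 - (-2)·0.137 - (-4)·0.621) / (11) = 0.401
  t = (3 - (-1)·-0.326 - (1)·0.137 - (4)·0.401) / (9) = 0.104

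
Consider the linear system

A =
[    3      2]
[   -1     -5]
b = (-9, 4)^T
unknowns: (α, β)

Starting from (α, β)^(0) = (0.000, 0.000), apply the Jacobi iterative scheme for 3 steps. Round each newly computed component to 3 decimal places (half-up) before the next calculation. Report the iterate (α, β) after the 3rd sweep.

(-2.867, -0.307)

Iteration 1:
  α = (-9 - (2)·0.000) / (3) = -3.000
  β = (4 - (-1)·0.000) / (-5) = -0.800
Iteration 2:
  α = (-9 - (2)·-0.800) / (3) = -2.467
  β = (4 - (-1)·-3.000) / (-5) = -0.200
Iteration 3:
  α = (-9 - (2)·-0.200) / (3) = -2.867
  β = (4 - (-1)·-2.467) / (-5) = -0.307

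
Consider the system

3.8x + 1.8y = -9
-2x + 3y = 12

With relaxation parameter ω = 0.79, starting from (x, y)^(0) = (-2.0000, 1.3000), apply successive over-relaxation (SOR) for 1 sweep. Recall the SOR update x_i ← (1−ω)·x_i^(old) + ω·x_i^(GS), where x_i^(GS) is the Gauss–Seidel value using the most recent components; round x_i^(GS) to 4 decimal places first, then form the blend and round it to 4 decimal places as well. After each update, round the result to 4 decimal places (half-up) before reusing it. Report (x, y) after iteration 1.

(-2.7775, 1.9702)

Iteration 1:
  x: GS value = (-9 - (1.8)·1.3000) / (3.8) = -2.9842;  x ← (1−ω)·-2.0000 + ω·-2.9842 = -2.7775
  y: GS value = (12 - (-2)·-2.7775) / (3) = 2.1483;  y ← (1−ω)·1.3000 + ω·2.1483 = 1.9702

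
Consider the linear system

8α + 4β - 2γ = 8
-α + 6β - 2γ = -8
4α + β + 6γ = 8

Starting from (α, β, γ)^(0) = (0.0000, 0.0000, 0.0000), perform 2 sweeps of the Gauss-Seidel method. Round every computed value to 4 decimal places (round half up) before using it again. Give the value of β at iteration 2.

Iteration 1:
  α = (8 - (4)·0.0000 - (-2)·0.0000) / (8) = 1.0000
  β = (-8 - (-1)·1.0000 - (-2)·0.0000) / (6) = -1.1667
  γ = (8 - (4)·1.0000 - (1)·-1.1667) / (6) = 0.8611
Iteration 2:
  α = (8 - (4)·-1.1667 - (-2)·0.8611) / (8) = 1.7986
  β = (-8 - (-1)·1.7986 - (-2)·0.8611) / (6) = -0.7465
  γ = (8 - (4)·1.7986 - (1)·-0.7465) / (6) = 0.2587

-0.7465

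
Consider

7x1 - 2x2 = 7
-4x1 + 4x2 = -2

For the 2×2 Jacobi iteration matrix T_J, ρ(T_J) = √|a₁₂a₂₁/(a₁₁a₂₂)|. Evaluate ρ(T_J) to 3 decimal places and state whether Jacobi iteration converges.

0.535

a₁₂a₂₁/(a₁₁a₂₂) = (-2)·(-4) / ((7)·(4)) = 0.285714
ρ = √|0.285714| = √0.285714 = 0.535
ρ < 1, so Jacobi converges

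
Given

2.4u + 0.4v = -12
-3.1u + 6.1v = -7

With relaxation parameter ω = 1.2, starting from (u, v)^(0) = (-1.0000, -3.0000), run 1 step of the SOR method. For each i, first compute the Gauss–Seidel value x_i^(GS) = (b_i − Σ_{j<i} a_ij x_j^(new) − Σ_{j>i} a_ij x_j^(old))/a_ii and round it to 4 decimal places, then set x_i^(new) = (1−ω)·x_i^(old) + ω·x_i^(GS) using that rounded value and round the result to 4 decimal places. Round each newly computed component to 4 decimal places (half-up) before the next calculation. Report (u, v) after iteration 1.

(-5.2000, -3.9482)

Iteration 1:
  u: GS value = (-12 - (0.4)·-3.0000) / (2.4) = -4.5000;  u ← (1−ω)·-1.0000 + ω·-4.5000 = -5.2000
  v: GS value = (-7 - (-3.1)·-5.2000) / (6.1) = -3.7902;  v ← (1−ω)·-3.0000 + ω·-3.7902 = -3.9482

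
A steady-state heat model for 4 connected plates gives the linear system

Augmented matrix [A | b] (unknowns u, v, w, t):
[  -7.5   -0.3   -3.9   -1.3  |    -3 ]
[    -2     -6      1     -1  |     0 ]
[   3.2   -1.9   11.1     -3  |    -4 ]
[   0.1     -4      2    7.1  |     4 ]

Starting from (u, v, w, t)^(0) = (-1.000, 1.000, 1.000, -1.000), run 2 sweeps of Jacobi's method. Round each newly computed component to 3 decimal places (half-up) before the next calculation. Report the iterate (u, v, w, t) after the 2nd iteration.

(0.313, -0.176, -0.018, 0.987)

Iteration 1:
  u = (-3 - (-0.3)·1.000 - (-3.9)·1.000 - (-1.3)·-1.000) / (-7.5) = 0.013
  v = (0 - (-2)·-1.000 - (1)·1.000 - (-1)·-1.000) / (-6) = 0.667
  w = (-4 - (3.2)·-1.000 - (-1.9)·1.000 - (-3)·-1.000) / (11.1) = -0.171
  t = (4 - (0.1)·-1.000 - (-4)·1.000 - (2)·1.000) / (7.1) = 0.859
Iteration 2:
  u = (-3 - (-0.3)·0.667 - (-3.9)·-0.171 - (-1.3)·0.859) / (-7.5) = 0.313
  v = (0 - (-2)·0.013 - (1)·-0.171 - (-1)·0.859) / (-6) = -0.176
  w = (-4 - (3.2)·0.013 - (-1.9)·0.667 - (-3)·0.859) / (11.1) = -0.018
  t = (4 - (0.1)·0.013 - (-4)·0.667 - (2)·-0.171) / (7.1) = 0.987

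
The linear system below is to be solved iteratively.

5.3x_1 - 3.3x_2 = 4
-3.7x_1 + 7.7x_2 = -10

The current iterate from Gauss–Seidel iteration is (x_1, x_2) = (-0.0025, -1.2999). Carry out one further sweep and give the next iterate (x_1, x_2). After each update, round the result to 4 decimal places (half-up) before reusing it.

(-0.0547, -1.3250)

One sweep:
  x_1 = (4 - (-3.3)·-1.2999) / (5.3) = -0.0547
  x_2 = (-10 - (-3.7)·-0.0547) / (7.7) = -1.3250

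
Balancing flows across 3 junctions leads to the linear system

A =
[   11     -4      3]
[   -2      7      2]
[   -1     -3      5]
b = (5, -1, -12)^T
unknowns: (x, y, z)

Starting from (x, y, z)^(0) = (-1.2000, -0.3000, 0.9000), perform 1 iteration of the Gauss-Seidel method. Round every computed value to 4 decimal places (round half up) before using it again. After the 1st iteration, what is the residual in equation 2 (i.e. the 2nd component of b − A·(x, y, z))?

Iteration 1:
  x = (5 - (-4)·-0.3000 - (3)·0.9000) / (11) = 0.1000
  y = (-1 - (-2)·0.1000 - (2)·0.9000) / (7) = -0.3714
  z = (-12 - (-1)·0.1000 - (-3)·-0.3714) / (5) = -2.6028
Residual b − A·x = (10.2228, 7.0054, -0.0002)

7.0054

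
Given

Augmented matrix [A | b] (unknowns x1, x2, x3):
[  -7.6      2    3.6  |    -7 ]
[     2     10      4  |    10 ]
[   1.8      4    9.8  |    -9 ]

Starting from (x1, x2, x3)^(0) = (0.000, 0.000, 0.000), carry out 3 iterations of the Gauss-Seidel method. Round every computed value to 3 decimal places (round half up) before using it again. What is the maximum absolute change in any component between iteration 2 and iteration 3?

Iteration 1:
  x1 = (-7 - (2)·0.000 - (3.6)·0.000) / (-7.6) = 0.921
  x2 = (10 - (2)·0.921 - (4)·0.000) / (10) = 0.816
  x3 = (-9 - (1.8)·0.921 - (4)·0.816) / (9.8) = -1.421
Iteration 2:
  x1 = (-7 - (2)·0.816 - (3.6)·-1.421) / (-7.6) = 0.463
  x2 = (10 - (2)·0.463 - (4)·-1.421) / (10) = 1.476
  x3 = (-9 - (1.8)·0.463 - (4)·1.476) / (9.8) = -1.606
Iteration 3:
  x1 = (-7 - (2)·1.476 - (3.6)·-1.606) / (-7.6) = 0.549
  x2 = (10 - (2)·0.549 - (4)·-1.606) / (10) = 1.533
  x3 = (-9 - (1.8)·0.549 - (4)·1.533) / (9.8) = -1.645
Change: (0.086, 0.057, -0.039) → max |·| = 0.086

0.086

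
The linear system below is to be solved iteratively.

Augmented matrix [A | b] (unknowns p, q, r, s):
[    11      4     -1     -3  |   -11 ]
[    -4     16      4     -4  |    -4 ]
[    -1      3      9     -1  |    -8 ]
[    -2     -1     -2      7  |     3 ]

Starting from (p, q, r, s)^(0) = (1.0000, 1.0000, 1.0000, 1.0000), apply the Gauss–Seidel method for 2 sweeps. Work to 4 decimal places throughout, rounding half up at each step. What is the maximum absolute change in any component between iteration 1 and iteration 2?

0.1729

Iteration 1:
  p = (-11 - (4)·1.0000 - (-1)·1.0000 - (-3)·1.0000) / (11) = -1.0000
  q = (-4 - (-4)·-1.0000 - (4)·1.0000 - (-4)·1.0000) / (16) = -0.5000
  r = (-8 - (-1)·-1.0000 - (3)·-0.5000 - (-1)·1.0000) / (9) = -0.7222
  s = (3 - (-2)·-1.0000 - (-1)·-0.5000 - (-2)·-0.7222) / (7) = -0.1349
Iteration 2:
  p = (-11 - (4)·-0.5000 - (-1)·-0.7222 - (-3)·-0.1349) / (11) = -0.9206
  q = (-4 - (-4)·-0.9206 - (4)·-0.7222 - (-4)·-0.1349) / (16) = -0.3333
  r = (-8 - (-1)·-0.9206 - (3)·-0.3333 - (-1)·-0.1349) / (9) = -0.8951
  s = (3 - (-2)·-0.9206 - (-1)·-0.3333 - (-2)·-0.8951) / (7) = -0.1378
Change: (0.0794, 0.1667, -0.1729, -0.0029) → max |·| = 0.1729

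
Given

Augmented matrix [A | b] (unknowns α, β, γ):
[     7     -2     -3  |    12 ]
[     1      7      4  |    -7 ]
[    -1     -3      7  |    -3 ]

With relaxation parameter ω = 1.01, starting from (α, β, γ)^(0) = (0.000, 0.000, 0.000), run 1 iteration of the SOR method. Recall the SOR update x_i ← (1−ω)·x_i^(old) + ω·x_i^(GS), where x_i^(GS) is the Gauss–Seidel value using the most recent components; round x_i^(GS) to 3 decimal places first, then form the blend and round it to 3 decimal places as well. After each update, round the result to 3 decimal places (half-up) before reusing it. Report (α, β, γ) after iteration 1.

(1.731, -1.259, -0.728)

Iteration 1:
  α: GS value = (12 - (-2)·0.000 - (-3)·0.000) / (7) = 1.714;  α ← (1−ω)·0.000 + ω·1.714 = 1.731
  β: GS value = (-7 - (1)·1.731 - (4)·0.000) / (7) = -1.247;  β ← (1−ω)·0.000 + ω·-1.247 = -1.259
  γ: GS value = (-3 - (-1)·1.731 - (-3)·-1.259) / (7) = -0.721;  γ ← (1−ω)·0.000 + ω·-0.721 = -0.728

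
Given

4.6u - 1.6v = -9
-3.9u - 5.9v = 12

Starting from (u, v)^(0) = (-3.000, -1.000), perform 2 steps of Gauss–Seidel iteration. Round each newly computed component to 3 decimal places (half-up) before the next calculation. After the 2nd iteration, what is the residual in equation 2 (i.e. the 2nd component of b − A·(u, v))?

0.002

Iteration 1:
  u = (-9 - (-1.6)·-1.000) / (4.6) = -2.304
  v = (12 - (-3.9)·-2.304) / (-5.9) = -0.511
Iteration 2:
  u = (-9 - (-1.6)·-0.511) / (4.6) = -2.134
  v = (12 - (-3.9)·-2.134) / (-5.9) = -0.623
Residual b − A·x = (-0.180, 0.002)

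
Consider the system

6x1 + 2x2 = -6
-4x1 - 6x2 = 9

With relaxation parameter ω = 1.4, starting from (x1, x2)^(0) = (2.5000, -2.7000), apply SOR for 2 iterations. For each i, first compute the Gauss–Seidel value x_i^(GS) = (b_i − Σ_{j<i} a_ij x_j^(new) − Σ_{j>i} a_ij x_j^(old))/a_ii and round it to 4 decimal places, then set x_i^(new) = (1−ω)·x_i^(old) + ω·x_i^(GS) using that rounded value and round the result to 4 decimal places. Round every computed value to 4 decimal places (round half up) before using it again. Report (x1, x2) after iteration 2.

Iteration 1:
  x1: GS value = (-6 - (2)·-2.7000) / (6) = -0.1000;  x1 ← (1−ω)·2.5000 + ω·-0.1000 = -1.1400
  x2: GS value = (9 - (-4)·-1.1400) / (-6) = -0.7400;  x2 ← (1−ω)·-2.7000 + ω·-0.7400 = 0.0440
Iteration 2:
  x1: GS value = (-6 - (2)·0.0440) / (6) = -1.0147;  x1 ← (1−ω)·-1.1400 + ω·-1.0147 = -0.9646
  x2: GS value = (9 - (-4)·-0.9646) / (-6) = -0.8569;  x2 ← (1−ω)·0.0440 + ω·-0.8569 = -1.2173

(-0.9646, -1.2173)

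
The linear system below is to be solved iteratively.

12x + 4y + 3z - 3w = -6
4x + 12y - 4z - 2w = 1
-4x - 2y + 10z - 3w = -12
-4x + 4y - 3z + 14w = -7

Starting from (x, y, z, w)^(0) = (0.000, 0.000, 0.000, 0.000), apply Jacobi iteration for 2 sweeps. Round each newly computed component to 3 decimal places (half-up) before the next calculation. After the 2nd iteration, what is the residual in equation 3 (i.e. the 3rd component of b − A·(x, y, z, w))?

Iteration 1:
  x = (-6 - (4)·0.000 - (3)·0.000 - (-3)·0.000) / (12) = -0.500
  y = (1 - (4)·0.000 - (-4)·0.000 - (-2)·0.000) / (12) = 0.083
  z = (-12 - (-4)·0.000 - (-2)·0.000 - (-3)·0.000) / (10) = -1.200
  w = (-7 - (-4)·0.000 - (4)·0.000 - (-3)·0.000) / (14) = -0.500
Iteration 2:
  x = (-6 - (4)·0.083 - (3)·-1.200 - (-3)·-0.500) / (12) = -0.353
  y = (1 - (4)·-0.500 - (-4)·-1.200 - (-2)·-0.500) / (12) = -0.233
  z = (-12 - (-4)·-0.500 - (-2)·0.083 - (-3)·-0.500) / (10) = -1.533
  w = (-7 - (-4)·-0.500 - (4)·0.083 - (-3)·-1.200) / (14) = -0.924
Residual b − A·x = (0.995, -2.772, -1.320, 0.857)

-1.320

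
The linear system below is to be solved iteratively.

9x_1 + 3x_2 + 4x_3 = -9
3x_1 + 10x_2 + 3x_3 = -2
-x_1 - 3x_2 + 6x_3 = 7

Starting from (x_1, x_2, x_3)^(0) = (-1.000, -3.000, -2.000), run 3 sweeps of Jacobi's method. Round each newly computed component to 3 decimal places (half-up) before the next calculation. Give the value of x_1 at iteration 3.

Iteration 1:
  x_1 = (-9 - (3)·-3.000 - (4)·-2.000) / (9) = 0.889
  x_2 = (-2 - (3)·-1.000 - (3)·-2.000) / (10) = 0.700
  x_3 = (7 - (-1)·-1.000 - (-3)·-3.000) / (6) = -0.500
Iteration 2:
  x_1 = (-9 - (3)·0.700 - (4)·-0.500) / (9) = -1.011
  x_2 = (-2 - (3)·0.889 - (3)·-0.500) / (10) = -0.317
  x_3 = (7 - (-1)·0.889 - (-3)·0.700) / (6) = 1.665
Iteration 3:
  x_1 = (-9 - (3)·-0.317 - (4)·1.665) / (9) = -1.634
  x_2 = (-2 - (3)·-1.011 - (3)·1.665) / (10) = -0.396
  x_3 = (7 - (-1)·-1.011 - (-3)·-0.317) / (6) = 0.840

-1.634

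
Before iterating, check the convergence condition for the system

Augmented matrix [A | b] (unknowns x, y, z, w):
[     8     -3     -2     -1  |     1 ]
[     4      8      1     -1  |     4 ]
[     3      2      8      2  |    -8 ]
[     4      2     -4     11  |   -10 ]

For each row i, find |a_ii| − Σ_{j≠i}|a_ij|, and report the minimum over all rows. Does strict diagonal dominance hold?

1

row 1: |8| − (3+2+1) = 2
row 2: |8| − (4+1+1) = 2
row 3: |8| − (3+2+2) = 1
row 4: |11| − (4+2+4) = 1
minimum over rows = 1 → strictly diagonally dominant (convergence guaranteed)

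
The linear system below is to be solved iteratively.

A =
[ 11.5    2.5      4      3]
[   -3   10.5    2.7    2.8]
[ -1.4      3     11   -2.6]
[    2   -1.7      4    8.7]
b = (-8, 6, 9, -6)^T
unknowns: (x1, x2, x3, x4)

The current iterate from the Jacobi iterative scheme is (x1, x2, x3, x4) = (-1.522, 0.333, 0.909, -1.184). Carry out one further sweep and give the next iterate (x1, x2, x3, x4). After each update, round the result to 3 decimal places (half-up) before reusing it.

One sweep:
  x1 = (-8 - (2.5)·0.333 - (4)·0.909 - (3)·-1.184) / (11.5) = -0.775
  x2 = (6 - (-3)·-1.522 - (2.7)·0.909 - (2.8)·-1.184) / (10.5) = 0.219
  x3 = (9 - (-1.4)·-1.522 - (3)·0.333 - (-2.6)·-1.184) / (11) = 0.254
  x4 = (-6 - (2)·-1.522 - (-1.7)·0.333 - (4)·0.909) / (8.7) = -0.693

(-0.775, 0.219, 0.254, -0.693)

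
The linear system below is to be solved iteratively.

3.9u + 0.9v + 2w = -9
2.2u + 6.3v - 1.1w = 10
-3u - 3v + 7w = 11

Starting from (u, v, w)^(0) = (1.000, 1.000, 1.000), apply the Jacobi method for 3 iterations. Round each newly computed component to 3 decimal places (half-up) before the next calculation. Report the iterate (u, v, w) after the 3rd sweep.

Iteration 1:
  u = (-9 - (0.9)·1.000 - (2)·1.000) / (3.9) = -3.051
  v = (10 - (2.2)·1.000 - (-1.1)·1.000) / (6.3) = 1.413
  w = (11 - (-3)·1.000 - (-3)·1.000) / (7) = 2.429
Iteration 2:
  u = (-9 - (0.9)·1.413 - (2)·2.429) / (3.9) = -3.879
  v = (10 - (2.2)·-3.051 - (-1.1)·2.429) / (6.3) = 3.077
  w = (11 - (-3)·-3.051 - (-3)·1.413) / (7) = 0.869
Iteration 3:
  u = (-9 - (0.9)·3.077 - (2)·0.869) / (3.9) = -3.463
  v = (10 - (2.2)·-3.879 - (-1.1)·0.869) / (6.3) = 3.094
  w = (11 - (-3)·-3.879 - (-3)·3.077) / (7) = 1.228

(-3.463, 3.094, 1.228)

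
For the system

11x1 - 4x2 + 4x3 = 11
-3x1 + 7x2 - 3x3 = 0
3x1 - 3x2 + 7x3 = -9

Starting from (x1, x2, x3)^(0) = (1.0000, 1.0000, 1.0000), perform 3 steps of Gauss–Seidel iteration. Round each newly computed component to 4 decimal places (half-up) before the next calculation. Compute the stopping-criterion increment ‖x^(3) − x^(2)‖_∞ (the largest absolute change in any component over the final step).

Iteration 1:
  x1 = (11 - (-4)·1.0000 - (4)·1.0000) / (11) = 1.0000
  x2 = (0 - (-3)·1.0000 - (-3)·1.0000) / (7) = 0.8571
  x3 = (-9 - (3)·1.0000 - (-3)·0.8571) / (7) = -1.3470
Iteration 2:
  x1 = (11 - (-4)·0.8571 - (4)·-1.3470) / (11) = 1.8015
  x2 = (0 - (-3)·1.8015 - (-3)·-1.3470) / (7) = 0.1948
  x3 = (-9 - (3)·1.8015 - (-3)·0.1948) / (7) = -1.9743
Iteration 3:
  x1 = (11 - (-4)·0.1948 - (4)·-1.9743) / (11) = 1.7888
  x2 = (0 - (-3)·1.7888 - (-3)·-1.9743) / (7) = -0.0795
  x3 = (-9 - (3)·1.7888 - (-3)·-0.0795) / (7) = -2.0864
Change: (-0.0127, -0.2743, -0.1121) → max |·| = 0.2743

0.2743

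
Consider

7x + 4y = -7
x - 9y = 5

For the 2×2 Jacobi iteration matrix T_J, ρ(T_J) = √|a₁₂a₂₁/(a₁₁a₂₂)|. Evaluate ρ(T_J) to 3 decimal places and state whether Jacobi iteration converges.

0.252

a₁₂a₂₁/(a₁₁a₂₂) = (4)·(1) / ((7)·(-9)) = -0.063492
ρ = √|-0.063492| = √0.063492 = 0.252
ρ < 1, so Jacobi converges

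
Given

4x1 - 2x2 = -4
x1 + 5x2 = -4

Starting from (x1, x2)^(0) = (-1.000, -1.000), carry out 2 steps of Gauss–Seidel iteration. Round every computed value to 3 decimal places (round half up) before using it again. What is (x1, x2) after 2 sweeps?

Iteration 1:
  x1 = (-4 - (-2)·-1.000) / (4) = -1.500
  x2 = (-4 - (1)·-1.500) / (5) = -0.500
Iteration 2:
  x1 = (-4 - (-2)·-0.500) / (4) = -1.250
  x2 = (-4 - (1)·-1.250) / (5) = -0.550

(-1.250, -0.550)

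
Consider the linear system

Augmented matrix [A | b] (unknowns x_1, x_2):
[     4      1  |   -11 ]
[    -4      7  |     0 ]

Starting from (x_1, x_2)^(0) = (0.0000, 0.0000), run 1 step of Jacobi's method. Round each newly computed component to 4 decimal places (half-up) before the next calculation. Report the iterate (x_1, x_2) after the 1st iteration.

(-2.7500, 0.0000)

Iteration 1:
  x_1 = (-11 - (1)·0.0000) / (4) = -2.7500
  x_2 = (0 - (-4)·0.0000) / (7) = 0.0000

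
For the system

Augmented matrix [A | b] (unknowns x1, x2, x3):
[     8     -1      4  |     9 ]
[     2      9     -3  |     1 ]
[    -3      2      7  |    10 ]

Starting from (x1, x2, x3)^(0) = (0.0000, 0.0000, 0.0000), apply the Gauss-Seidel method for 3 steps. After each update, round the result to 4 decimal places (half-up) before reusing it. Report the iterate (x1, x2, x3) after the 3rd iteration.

Iteration 1:
  x1 = (9 - (-1)·0.0000 - (4)·0.0000) / (8) = 1.1250
  x2 = (1 - (2)·1.1250 - (-3)·0.0000) / (9) = -0.1389
  x3 = (10 - (-3)·1.1250 - (2)·-0.1389) / (7) = 1.9504
Iteration 2:
  x1 = (9 - (-1)·-0.1389 - (4)·1.9504) / (8) = 0.1324
  x2 = (1 - (2)·0.1324 - (-3)·1.9504) / (9) = 0.7318
  x3 = (10 - (-3)·0.1324 - (2)·0.7318) / (7) = 1.2762
Iteration 3:
  x1 = (9 - (-1)·0.7318 - (4)·1.2762) / (8) = 0.5784
  x2 = (1 - (2)·0.5784 - (-3)·1.2762) / (9) = 0.4080
  x3 = (10 - (-3)·0.5784 - (2)·0.4080) / (7) = 1.5599

(0.5784, 0.4080, 1.5599)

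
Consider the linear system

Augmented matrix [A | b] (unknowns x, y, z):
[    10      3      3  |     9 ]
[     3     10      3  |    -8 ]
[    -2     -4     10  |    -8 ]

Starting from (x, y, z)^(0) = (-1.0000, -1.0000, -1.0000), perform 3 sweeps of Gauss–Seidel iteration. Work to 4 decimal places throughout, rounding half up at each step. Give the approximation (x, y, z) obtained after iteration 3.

Iteration 1:
  x = (9 - (3)·-1.0000 - (3)·-1.0000) / (10) = 1.5000
  y = (-8 - (3)·1.5000 - (3)·-1.0000) / (10) = -0.9500
  z = (-8 - (-2)·1.5000 - (-4)·-0.9500) / (10) = -0.8800
Iteration 2:
  x = (9 - (3)·-0.9500 - (3)·-0.8800) / (10) = 1.4490
  y = (-8 - (3)·1.4490 - (3)·-0.8800) / (10) = -0.9707
  z = (-8 - (-2)·1.4490 - (-4)·-0.9707) / (10) = -0.8985
Iteration 3:
  x = (9 - (3)·-0.9707 - (3)·-0.8985) / (10) = 1.4608
  y = (-8 - (3)·1.4608 - (3)·-0.8985) / (10) = -0.9687
  z = (-8 - (-2)·1.4608 - (-4)·-0.9687) / (10) = -0.8953

(1.4608, -0.9687, -0.8953)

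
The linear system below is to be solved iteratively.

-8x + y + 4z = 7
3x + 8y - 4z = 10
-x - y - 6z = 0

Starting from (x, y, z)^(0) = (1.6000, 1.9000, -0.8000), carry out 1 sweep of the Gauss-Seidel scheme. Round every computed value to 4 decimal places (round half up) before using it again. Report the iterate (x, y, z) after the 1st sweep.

(-1.0375, 1.2391, -0.0336)

Iteration 1:
  x = (7 - (1)·1.9000 - (4)·-0.8000) / (-8) = -1.0375
  y = (10 - (3)·-1.0375 - (-4)·-0.8000) / (8) = 1.2391
  z = (0 - (-1)·-1.0375 - (-1)·1.2391) / (-6) = -0.0336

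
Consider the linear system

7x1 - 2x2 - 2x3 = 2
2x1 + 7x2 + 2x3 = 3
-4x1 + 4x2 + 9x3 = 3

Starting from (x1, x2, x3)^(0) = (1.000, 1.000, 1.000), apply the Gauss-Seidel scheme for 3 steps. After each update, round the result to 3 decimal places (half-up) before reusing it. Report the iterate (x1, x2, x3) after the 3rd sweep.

Iteration 1:
  x1 = (2 - (-2)·1.000 - (-2)·1.000) / (7) = 0.857
  x2 = (3 - (2)·0.857 - (2)·1.000) / (7) = -0.102
  x3 = (3 - (-4)·0.857 - (4)·-0.102) / (9) = 0.760
Iteration 2:
  x1 = (2 - (-2)·-0.102 - (-2)·0.760) / (7) = 0.474
  x2 = (3 - (2)·0.474 - (2)·0.760) / (7) = 0.076
  x3 = (3 - (-4)·0.474 - (4)·0.076) / (9) = 0.510
Iteration 3:
  x1 = (2 - (-2)·0.076 - (-2)·0.510) / (7) = 0.453
  x2 = (3 - (2)·0.453 - (2)·0.510) / (7) = 0.153
  x3 = (3 - (-4)·0.453 - (4)·0.153) / (9) = 0.467

(0.453, 0.153, 0.467)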